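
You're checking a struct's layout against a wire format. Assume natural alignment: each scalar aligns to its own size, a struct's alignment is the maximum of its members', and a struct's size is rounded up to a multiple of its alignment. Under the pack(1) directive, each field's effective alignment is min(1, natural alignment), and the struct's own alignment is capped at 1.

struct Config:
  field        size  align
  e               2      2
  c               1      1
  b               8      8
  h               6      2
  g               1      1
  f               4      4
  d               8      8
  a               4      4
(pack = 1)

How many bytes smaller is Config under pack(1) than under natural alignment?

natural layout:
  @0: e [2B, align 2] → 2
  @2: c [1B, align 1] → 3
  +5 pad (align 8)
  @8: b [8B, align 8] → 16
  @16: h [6B, align 2] → 22
  @22: g [1B, align 1] → 23
  +1 pad (align 4)
  @24: f [4B, align 4] → 28
  +4 pad (align 8)
  @32: d [8B, align 8] → 40
  @40: a [4B, align 4] → 44
  +4 tail pad (align 8)
  size 48, align 8
packed(1) layout:
  @0: e [2B, align 1] → 2
  @2: c [1B, align 1] → 3
  @3: b [8B, align 1] → 11
  @11: h [6B, align 1] → 17
  @17: g [1B, align 1] → 18
  @18: f [4B, align 1] → 22
  @22: d [8B, align 1] → 30
  @30: a [4B, align 1] → 34
  size 34, align 1
48 − 34 = 14

14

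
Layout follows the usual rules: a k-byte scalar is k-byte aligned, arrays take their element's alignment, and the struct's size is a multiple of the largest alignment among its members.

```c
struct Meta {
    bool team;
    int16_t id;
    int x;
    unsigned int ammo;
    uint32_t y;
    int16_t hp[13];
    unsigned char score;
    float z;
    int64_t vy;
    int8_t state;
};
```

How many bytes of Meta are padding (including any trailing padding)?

team at 0 (size 1, align 1) → ends 1
pad 1 to align 2 for id
id at 2 (size 2, align 2) → ends 4
x at 4 (size 4, align 4) → ends 8
ammo at 8 (size 4, align 4) → ends 12
y at 12 (size 4, align 4) → ends 16
hp at 16 (size 26, align 2) → ends 42
score at 42 (size 1, align 1) → ends 43
pad 1 to align 4 for z
z at 44 (size 4, align 4) → ends 48
vy at 48 (size 8, align 8) → ends 56
state at 56 (size 1, align 1) → ends 57
tail pad 7 to reach multiple of 8
total 64 bytes, alignment 8
data bytes 55, size 64 → padding 9

9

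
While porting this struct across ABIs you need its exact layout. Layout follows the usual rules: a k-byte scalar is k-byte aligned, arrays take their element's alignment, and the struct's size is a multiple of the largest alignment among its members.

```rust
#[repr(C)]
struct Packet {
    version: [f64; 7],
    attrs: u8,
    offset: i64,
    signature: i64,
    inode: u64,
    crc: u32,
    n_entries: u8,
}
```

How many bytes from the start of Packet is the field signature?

@0: version [56B, align 8] → 56
@56: attrs [1B, align 1] → 57
+7 pad (align 8)
@64: offset [8B, align 8] → 72
@72: signature [8B, align 8] → 80

72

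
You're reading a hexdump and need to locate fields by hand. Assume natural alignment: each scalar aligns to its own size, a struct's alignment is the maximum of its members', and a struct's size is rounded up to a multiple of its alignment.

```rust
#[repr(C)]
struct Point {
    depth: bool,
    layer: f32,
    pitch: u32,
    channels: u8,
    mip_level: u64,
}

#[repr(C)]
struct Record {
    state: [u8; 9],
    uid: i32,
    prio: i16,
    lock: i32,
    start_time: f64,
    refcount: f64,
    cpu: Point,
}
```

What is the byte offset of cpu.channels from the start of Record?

52

Point: depth at 0 (size 1, align 1) → ends 1; pad 3 to align 4 for layer; layer at 4 (size 4, align 4) → ends 8; pitch at 8 (size 4, align 4) → ends 12; channels at 12 (size 1, align 1) → ends 13; pad 3 to align 8 for mip_level; mip_level at 16 (size 8, align 8) → ends 24; total 24 bytes, alignment 8
state at 0 (size 9, align 1) → ends 9
pad 3 to align 4 for uid
uid at 12 (size 4, align 4) → ends 16
prio at 16 (size 2, align 2) → ends 18
pad 2 to align 4 for lock
lock at 20 (size 4, align 4) → ends 24
start_time at 24 (size 8, align 8) → ends 32
refcount at 32 (size 8, align 8) → ends 40
cpu at 40 (size 24, align 8) → ends 64
within Point: channels at 12
40 + 12 = 52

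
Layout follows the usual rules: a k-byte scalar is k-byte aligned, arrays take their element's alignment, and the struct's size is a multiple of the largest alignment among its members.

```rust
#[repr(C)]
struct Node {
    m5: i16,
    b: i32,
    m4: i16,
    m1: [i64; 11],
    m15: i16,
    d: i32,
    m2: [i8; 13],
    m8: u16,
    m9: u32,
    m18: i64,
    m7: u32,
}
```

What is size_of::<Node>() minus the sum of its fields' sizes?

0..2  m5  (2B, 2-aligned)
2..4  -- padding (2B)
4..8  b  (4B, 4-aligned)
8..10  m4  (2B, 2-aligned)
10..16  -- padding (6B)
16..104  m1  (88B, 8-aligned)
104..106  m15  (2B, 2-aligned)
106..108  -- padding (2B)
108..112  d  (4B, 4-aligned)
112..125  m2  (13B, 1-aligned)
125..126  -- padding (1B)
126..128  m8  (2B, 2-aligned)
128..132  m9  (4B, 4-aligned)
132..136  -- padding (4B)
136..144  m18  (8B, 8-aligned)
144..148  m7  (4B, 4-aligned)
148..152  -- tail padding (4B)
sizeof = 152, alignof = 8
data bytes 133, size 152 → padding 19

19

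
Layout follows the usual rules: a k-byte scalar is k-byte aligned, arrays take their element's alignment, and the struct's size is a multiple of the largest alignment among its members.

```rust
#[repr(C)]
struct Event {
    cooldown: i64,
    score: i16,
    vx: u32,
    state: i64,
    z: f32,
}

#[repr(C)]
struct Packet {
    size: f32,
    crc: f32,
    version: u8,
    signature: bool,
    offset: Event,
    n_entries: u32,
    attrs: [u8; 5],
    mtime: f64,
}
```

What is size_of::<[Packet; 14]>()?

1008

Event: 0..8  cooldown  (8B, 8-aligned); 8..10  score  (2B, 2-aligned); 10..12  -- padding (2B); 12..16  vx  (4B, 4-aligned); 16..24  state  (8B, 8-aligned); 24..28  z  (4B, 4-aligned); 28..32  -- tail padding (4B); sizeof = 32, alignof = 8
0..4  size  (4B, 4-aligned)
4..8  crc  (4B, 4-aligned)
8..9  version  (1B, 1-aligned)
9..10  signature  (1B, 1-aligned)
10..16  -- padding (6B)
16..48  offset  (32B, 8-aligned)
48..52  n_entries  (4B, 4-aligned)
52..57  attrs  (5B, 1-aligned)
57..64  -- padding (7B)
64..72  mtime  (8B, 8-aligned)
sizeof = 72, alignof = 8
array of 14: 14 × 72 = 1008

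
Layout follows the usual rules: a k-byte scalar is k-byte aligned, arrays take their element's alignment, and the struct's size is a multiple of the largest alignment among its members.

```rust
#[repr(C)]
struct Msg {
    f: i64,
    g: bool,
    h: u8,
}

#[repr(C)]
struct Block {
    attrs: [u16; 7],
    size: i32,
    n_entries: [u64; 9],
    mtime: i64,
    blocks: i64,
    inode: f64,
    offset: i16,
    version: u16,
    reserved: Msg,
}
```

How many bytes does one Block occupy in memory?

Msg: @0: f [8B, align 8] → 8; @8: g [1B, align 1] → 9; @9: h [1B, align 1] → 10; +6 tail pad (align 8); size 16, align 8
@0: attrs [14B, align 2] → 14
+2 pad (align 4)
@16: size [4B, align 4] → 20
+4 pad (align 8)
@24: n_entries [72B, align 8] → 96
@96: mtime [8B, align 8] → 104
@104: blocks [8B, align 8] → 112
@112: inode [8B, align 8] → 120
@120: offset [2B, align 2] → 122
@122: version [2B, align 2] → 124
+4 pad (align 8)
@128: reserved [16B, align 8] → 144
size 144, align 8

144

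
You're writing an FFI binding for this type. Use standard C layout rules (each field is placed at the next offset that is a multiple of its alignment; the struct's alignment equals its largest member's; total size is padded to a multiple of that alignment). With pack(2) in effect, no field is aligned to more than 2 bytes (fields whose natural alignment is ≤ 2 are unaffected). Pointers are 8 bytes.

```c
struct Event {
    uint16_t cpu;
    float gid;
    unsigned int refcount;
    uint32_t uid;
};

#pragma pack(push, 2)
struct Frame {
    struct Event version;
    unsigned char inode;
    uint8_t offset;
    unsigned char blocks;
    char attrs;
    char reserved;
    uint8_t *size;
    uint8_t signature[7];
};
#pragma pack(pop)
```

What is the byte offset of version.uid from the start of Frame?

Event: cpu at 0 (size 2, align 2) → ends 2; pad 2 to align 4 for gid; gid at 4 (size 4, align 4) → ends 8; refcount at 8 (size 4, align 4) → ends 12; uid at 12 (size 4, align 4) → ends 16; total 16 bytes, alignment 4
version at 0 (size 16, align 2) → ends 16
within Event: uid at 12
0 + 12 = 12

12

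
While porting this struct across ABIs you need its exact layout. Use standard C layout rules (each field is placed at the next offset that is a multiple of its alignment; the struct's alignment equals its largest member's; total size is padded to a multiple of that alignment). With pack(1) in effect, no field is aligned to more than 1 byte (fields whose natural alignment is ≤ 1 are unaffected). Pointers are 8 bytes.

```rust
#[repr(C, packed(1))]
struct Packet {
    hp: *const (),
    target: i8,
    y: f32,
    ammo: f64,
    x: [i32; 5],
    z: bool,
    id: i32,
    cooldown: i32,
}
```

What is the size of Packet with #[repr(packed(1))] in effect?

@0: hp [8B, align 1] → 8
@8: target [1B, align 1] → 9
@9: y [4B, align 1] → 13
@13: ammo [8B, align 1] → 21
@21: x [20B, align 1] → 41
@41: z [1B, align 1] → 42
@42: id [4B, align 1] → 46
@46: cooldown [4B, align 1] → 50
size 50, align 1

50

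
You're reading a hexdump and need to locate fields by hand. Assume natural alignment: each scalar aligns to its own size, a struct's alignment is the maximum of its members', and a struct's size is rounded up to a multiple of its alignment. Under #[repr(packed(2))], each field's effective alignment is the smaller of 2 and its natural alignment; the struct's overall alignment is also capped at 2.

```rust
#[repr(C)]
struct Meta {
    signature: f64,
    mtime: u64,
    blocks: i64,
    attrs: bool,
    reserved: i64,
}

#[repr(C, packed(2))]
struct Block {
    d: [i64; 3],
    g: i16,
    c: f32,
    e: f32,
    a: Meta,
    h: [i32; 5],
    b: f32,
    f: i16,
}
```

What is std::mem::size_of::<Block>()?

Meta: 0..8  signature  (8B, 8-aligned); 8..16  mtime  (8B, 8-aligned); 16..24  blocks  (8B, 8-aligned); 24..25  attrs  (1B, 1-aligned); 25..32  -- padding (7B); 32..40  reserved  (8B, 8-aligned); sizeof = 40, alignof = 8
0..24  d  (24B, 2-aligned)
24..26  g  (2B, 2-aligned)
26..30  c  (4B, 2-aligned)
30..34  e  (4B, 2-aligned)
34..74  a  (40B, 2-aligned)
74..94  h  (20B, 2-aligned)
94..98  b  (4B, 2-aligned)
98..100  f  (2B, 2-aligned)
sizeof = 100, alignof = 2

100 bytes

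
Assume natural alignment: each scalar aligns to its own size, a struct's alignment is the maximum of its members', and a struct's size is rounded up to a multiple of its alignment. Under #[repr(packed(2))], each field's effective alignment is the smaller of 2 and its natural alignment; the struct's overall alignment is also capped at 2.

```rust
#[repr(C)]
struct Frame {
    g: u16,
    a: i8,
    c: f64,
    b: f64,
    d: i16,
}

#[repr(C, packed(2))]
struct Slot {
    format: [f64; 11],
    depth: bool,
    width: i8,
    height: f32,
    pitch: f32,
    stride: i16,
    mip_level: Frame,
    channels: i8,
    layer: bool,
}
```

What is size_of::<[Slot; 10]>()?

Frame: g at 0 (size 2, align 2) → ends 2; a at 2 (size 1, align 1) → ends 3; pad 5 to align 8 for c; c at 8 (size 8, align 8) → ends 16; b at 16 (size 8, align 8) → ends 24; d at 24 (size 2, align 2) → ends 26; tail pad 6 to reach multiple of 8; total 32 bytes, alignment 8
format at 0 (size 88, align 2) → ends 88
depth at 88 (size 1, align 1) → ends 89
width at 89 (size 1, align 1) → ends 90
height at 90 (size 4, align 2) → ends 94
pitch at 94 (size 4, align 2) → ends 98
stride at 98 (size 2, align 2) → ends 100
mip_level at 100 (size 32, align 2) → ends 132
channels at 132 (size 1, align 1) → ends 133
layer at 133 (size 1, align 1) → ends 134
total 134 bytes, alignment 2
array of 10: 10 × 134 = 1340

1340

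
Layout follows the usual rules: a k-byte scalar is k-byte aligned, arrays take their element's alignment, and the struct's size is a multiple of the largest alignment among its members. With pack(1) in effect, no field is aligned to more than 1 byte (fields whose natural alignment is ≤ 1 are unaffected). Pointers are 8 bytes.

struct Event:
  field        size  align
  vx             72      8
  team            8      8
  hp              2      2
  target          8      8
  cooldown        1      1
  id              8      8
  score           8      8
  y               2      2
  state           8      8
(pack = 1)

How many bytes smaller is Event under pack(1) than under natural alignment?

natural layout:
  0..72  vx  (72B, 8-aligned)
  72..80  team  (8B, 8-aligned)
  80..82  hp  (2B, 2-aligned)
  82..88  -- padding (6B)
  88..96  target  (8B, 8-aligned)
  96..97  cooldown  (1B, 1-aligned)
  97..104  -- padding (7B)
  104..112  id  (8B, 8-aligned)
  112..120  score  (8B, 8-aligned)
  120..122  y  (2B, 2-aligned)
  122..128  -- padding (6B)
  128..136  state  (8B, 8-aligned)
  sizeof = 136, alignof = 8
packed(1) layout:
  0..72  vx  (72B, 1-aligned)
  72..80  team  (8B, 1-aligned)
  80..82  hp  (2B, 1-aligned)
  82..90  target  (8B, 1-aligned)
  90..91  cooldown  (1B, 1-aligned)
  91..99  id  (8B, 1-aligned)
  99..107  score  (8B, 1-aligned)
  107..109  y  (2B, 1-aligned)
  109..117  state  (8B, 1-aligned)
  sizeof = 117, alignof = 1
136 − 117 = 19

19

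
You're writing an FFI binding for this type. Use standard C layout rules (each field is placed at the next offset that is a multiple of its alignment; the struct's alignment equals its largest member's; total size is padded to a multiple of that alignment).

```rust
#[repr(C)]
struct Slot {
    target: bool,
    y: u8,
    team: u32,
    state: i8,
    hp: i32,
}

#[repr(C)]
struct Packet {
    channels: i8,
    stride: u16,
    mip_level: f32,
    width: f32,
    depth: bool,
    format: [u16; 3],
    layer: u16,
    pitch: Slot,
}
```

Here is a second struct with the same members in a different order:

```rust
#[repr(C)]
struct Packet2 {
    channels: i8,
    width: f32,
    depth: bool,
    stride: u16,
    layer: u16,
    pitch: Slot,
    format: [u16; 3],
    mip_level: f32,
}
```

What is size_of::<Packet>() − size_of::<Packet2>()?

-4

Slot: @0: target [1B, align 1] → 1; @1: y [1B, align 1] → 2; +2 pad (align 4); @4: team [4B, align 4] → 8; @8: state [1B, align 1] → 9; +3 pad (align 4); @12: hp [4B, align 4] → 16; size 16, align 4
@0: channels [1B, align 1] → 1
+1 pad (align 2)
@2: stride [2B, align 2] → 4
@4: mip_level [4B, align 4] → 8
@8: width [4B, align 4] → 12
@12: depth [1B, align 1] → 13
+1 pad (align 2)
@14: format [6B, align 2] → 20
@20: layer [2B, align 2] → 22
+2 pad (align 4)
@24: pitch [16B, align 4] → 40
size 40, align 4
— Packet2 —
@0: channels [1B, align 1] → 1
+3 pad (align 4)
@4: width [4B, align 4] → 8
@8: depth [1B, align 1] → 9
+1 pad (align 2)
@10: stride [2B, align 2] → 12
@12: layer [2B, align 2] → 14
+2 pad (align 4)
@16: pitch [16B, align 4] → 32
@32: format [6B, align 2] → 38
+2 pad (align 4)
@40: mip_level [4B, align 4] → 44
size 44, align 4
40 − 44 = -4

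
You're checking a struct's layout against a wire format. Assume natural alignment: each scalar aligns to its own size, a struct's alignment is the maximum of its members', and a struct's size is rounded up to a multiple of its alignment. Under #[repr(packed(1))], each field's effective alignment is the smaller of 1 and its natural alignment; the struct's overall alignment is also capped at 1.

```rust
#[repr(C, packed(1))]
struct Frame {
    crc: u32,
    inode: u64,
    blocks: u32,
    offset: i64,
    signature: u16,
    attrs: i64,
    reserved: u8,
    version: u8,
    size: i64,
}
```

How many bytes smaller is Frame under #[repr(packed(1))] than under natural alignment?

20

natural layout:
  0..4  crc  (4B, 4-aligned)
  4..8  -- padding (4B)
  8..16  inode  (8B, 8-aligned)
  16..20  blocks  (4B, 4-aligned)
  20..24  -- padding (4B)
  24..32  offset  (8B, 8-aligned)
  32..34  signature  (2B, 2-aligned)
  34..40  -- padding (6B)
  40..48  attrs  (8B, 8-aligned)
  48..49  reserved  (1B, 1-aligned)
  49..50  version  (1B, 1-aligned)
  50..56  -- padding (6B)
  56..64  size  (8B, 8-aligned)
  sizeof = 64, alignof = 8
packed(1) layout:
  0..4  crc  (4B, 1-aligned)
  4..12  inode  (8B, 1-aligned)
  12..16  blocks  (4B, 1-aligned)
  16..24  offset  (8B, 1-aligned)
  24..26  signature  (2B, 1-aligned)
  26..34  attrs  (8B, 1-aligned)
  34..35  reserved  (1B, 1-aligned)
  35..36  version  (1B, 1-aligned)
  36..44  size  (8B, 1-aligned)
  sizeof = 44, alignof = 1
64 − 44 = 20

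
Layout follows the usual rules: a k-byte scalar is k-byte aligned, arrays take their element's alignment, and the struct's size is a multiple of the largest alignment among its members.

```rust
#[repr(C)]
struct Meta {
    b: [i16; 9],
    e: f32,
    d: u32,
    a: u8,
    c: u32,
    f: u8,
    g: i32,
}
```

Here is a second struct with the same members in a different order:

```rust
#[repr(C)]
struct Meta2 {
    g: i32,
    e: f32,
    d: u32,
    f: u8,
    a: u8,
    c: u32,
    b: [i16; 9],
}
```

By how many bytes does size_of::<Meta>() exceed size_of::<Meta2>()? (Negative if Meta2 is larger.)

4

@0: b [18B, align 2] → 18
+2 pad (align 4)
@20: e [4B, align 4] → 24
@24: d [4B, align 4] → 28
@28: a [1B, align 1] → 29
+3 pad (align 4)
@32: c [4B, align 4] → 36
@36: f [1B, align 1] → 37
+3 pad (align 4)
@40: g [4B, align 4] → 44
size 44, align 4
— Meta2 —
@0: g [4B, align 4] → 4
@4: e [4B, align 4] → 8
@8: d [4B, align 4] → 12
@12: f [1B, align 1] → 13
@13: a [1B, align 1] → 14
+2 pad (align 4)
@16: c [4B, align 4] → 20
@20: b [18B, align 2] → 38
+2 tail pad (align 4)
size 40, align 4
44 − 40 = 4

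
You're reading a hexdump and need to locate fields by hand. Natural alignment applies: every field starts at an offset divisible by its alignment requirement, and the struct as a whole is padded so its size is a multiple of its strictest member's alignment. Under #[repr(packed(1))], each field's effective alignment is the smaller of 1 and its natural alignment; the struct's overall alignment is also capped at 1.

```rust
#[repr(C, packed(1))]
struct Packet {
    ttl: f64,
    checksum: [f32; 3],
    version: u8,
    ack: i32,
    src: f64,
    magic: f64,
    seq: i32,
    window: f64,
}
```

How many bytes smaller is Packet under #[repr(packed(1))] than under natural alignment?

11

natural layout:
  0..8  ttl  (8B, 8-aligned)
  8..20  checksum  (12B, 4-aligned)
  20..21  version  (1B, 1-aligned)
  21..24  -- padding (3B)
  24..28  ack  (4B, 4-aligned)
  28..32  -- padding (4B)
  32..40  src  (8B, 8-aligned)
  40..48  magic  (8B, 8-aligned)
  48..52  seq  (4B, 4-aligned)
  52..56  -- padding (4B)
  56..64  window  (8B, 8-aligned)
  sizeof = 64, alignof = 8
packed(1) layout:
  0..8  ttl  (8B, 1-aligned)
  8..20  checksum  (12B, 1-aligned)
  20..21  version  (1B, 1-aligned)
  21..25  ack  (4B, 1-aligned)
  25..33  src  (8B, 1-aligned)
  33..41  magic  (8B, 1-aligned)
  41..45  seq  (4B, 1-aligned)
  45..53  window  (8B, 1-aligned)
  sizeof = 53, alignof = 1
64 − 53 = 11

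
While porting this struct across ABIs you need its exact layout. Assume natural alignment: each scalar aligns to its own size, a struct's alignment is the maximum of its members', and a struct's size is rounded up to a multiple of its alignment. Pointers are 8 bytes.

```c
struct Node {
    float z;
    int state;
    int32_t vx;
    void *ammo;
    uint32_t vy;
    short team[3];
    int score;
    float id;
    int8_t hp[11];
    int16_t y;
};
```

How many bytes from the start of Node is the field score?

36

z at 0 (size 4, align 4) → ends 4
state at 4 (size 4, align 4) → ends 8
vx at 8 (size 4, align 4) → ends 12
pad 4 to align 8 for ammo
ammo at 16 (size 8, align 8) → ends 24
vy at 24 (size 4, align 4) → ends 28
team at 28 (size 6, align 2) → ends 34
pad 2 to align 4 for score
score at 36 (size 4, align 4) → ends 40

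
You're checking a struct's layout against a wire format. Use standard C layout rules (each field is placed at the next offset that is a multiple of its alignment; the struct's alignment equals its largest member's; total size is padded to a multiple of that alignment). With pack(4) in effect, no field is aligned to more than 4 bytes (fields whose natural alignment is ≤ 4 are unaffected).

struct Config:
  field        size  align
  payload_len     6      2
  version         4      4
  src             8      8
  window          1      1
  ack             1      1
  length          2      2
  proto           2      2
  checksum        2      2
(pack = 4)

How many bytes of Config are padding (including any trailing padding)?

2

payload_len at 0 (size 6, align 2) → ends 6
pad 2 to align 4 for version
version at 8 (size 4, align 4) → ends 12
src at 12 (size 8, align 4) → ends 20
window at 20 (size 1, align 1) → ends 21
ack at 21 (size 1, align 1) → ends 22
length at 22 (size 2, align 2) → ends 24
proto at 24 (size 2, align 2) → ends 26
checksum at 26 (size 2, align 2) → ends 28
total 28 bytes, alignment 4
data bytes 26, size 28 → padding 2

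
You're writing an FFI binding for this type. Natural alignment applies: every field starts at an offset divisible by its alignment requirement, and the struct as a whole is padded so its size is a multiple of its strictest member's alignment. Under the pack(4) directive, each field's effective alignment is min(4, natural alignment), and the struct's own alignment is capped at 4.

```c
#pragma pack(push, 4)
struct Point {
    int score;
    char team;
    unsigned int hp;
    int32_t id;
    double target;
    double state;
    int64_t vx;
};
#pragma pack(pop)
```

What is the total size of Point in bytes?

0..4  score  (4B, 4-aligned)
4..5  team  (1B, 1-aligned)
5..8  -- padding (3B)
8..12  hp  (4B, 4-aligned)
12..16  id  (4B, 4-aligned)
16..24  target  (8B, 4-aligned)
24..32  state  (8B, 4-aligned)
32..40  vx  (8B, 4-aligned)
sizeof = 40, alignof = 4

40 bytes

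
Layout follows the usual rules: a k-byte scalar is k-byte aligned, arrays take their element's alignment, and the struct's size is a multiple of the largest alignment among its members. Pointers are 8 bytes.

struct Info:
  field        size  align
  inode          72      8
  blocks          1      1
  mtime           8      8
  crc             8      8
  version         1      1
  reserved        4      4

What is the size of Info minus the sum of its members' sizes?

0..72  inode  (72B, 8-aligned)
72..73  blocks  (1B, 1-aligned)
73..80  -- padding (7B)
80..88  mtime  (8B, 8-aligned)
88..96  crc  (8B, 8-aligned)
96..97  version  (1B, 1-aligned)
97..100  -- padding (3B)
100..104  reserved  (4B, 4-aligned)
sizeof = 104, alignof = 8
data bytes 94, size 104 → padding 10

10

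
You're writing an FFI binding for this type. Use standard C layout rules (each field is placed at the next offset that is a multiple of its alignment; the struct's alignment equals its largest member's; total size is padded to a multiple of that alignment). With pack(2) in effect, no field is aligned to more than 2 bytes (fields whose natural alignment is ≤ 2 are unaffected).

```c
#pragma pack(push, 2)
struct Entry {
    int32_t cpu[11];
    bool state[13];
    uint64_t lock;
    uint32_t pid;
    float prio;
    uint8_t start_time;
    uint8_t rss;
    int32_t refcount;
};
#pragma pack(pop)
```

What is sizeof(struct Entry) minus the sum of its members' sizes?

@0: cpu [44B, align 2] → 44
@44: state [13B, align 1] → 57
+1 pad (align 2)
@58: lock [8B, align 2] → 66
@66: pid [4B, align 2] → 70
@70: prio [4B, align 2] → 74
@74: start_time [1B, align 1] → 75
@75: rss [1B, align 1] → 76
@76: refcount [4B, align 2] → 80
size 80, align 2
data bytes 79, size 80 → padding 1

1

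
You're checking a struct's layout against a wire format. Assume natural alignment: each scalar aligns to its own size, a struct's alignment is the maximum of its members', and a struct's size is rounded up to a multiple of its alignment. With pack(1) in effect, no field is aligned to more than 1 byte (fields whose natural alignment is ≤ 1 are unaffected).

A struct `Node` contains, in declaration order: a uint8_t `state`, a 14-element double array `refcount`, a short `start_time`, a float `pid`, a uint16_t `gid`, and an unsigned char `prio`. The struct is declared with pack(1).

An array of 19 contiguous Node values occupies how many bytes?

0..1  state  (1B, 1-aligned)
1..113  refcount  (112B, 1-aligned)
113..115  start_time  (2B, 1-aligned)
115..119  pid  (4B, 1-aligned)
119..121  gid  (2B, 1-aligned)
121..122  prio  (1B, 1-aligned)
sizeof = 122, alignof = 1
array of 19: 19 × 122 = 2318

2318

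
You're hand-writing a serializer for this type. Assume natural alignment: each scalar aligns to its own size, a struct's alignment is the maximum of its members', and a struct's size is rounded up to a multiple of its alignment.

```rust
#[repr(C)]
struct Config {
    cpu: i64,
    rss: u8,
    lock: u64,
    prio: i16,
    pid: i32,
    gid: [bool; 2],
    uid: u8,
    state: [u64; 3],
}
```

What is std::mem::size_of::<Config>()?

64 bytes

0..8  cpu  (8B, 8-aligned)
8..9  rss  (1B, 1-aligned)
9..16  -- padding (7B)
16..24  lock  (8B, 8-aligned)
24..26  prio  (2B, 2-aligned)
26..28  -- padding (2B)
28..32  pid  (4B, 4-aligned)
32..34  gid  (2B, 1-aligned)
34..35  uid  (1B, 1-aligned)
35..40  -- padding (5B)
40..64  state  (24B, 8-aligned)
sizeof = 64, alignof = 8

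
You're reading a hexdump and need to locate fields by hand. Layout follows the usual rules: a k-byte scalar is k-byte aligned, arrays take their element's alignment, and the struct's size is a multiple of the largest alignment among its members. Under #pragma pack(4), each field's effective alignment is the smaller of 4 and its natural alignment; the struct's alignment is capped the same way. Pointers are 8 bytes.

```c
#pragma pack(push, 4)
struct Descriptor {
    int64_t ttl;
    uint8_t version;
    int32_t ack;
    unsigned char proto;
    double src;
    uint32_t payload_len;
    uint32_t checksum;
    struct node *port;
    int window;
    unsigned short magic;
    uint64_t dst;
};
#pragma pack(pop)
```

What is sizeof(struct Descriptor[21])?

0..8  ttl  (8B, 4-aligned)
8..9  version  (1B, 1-aligned)
9..12  -- padding (3B)
12..16  ack  (4B, 4-aligned)
16..17  proto  (1B, 1-aligned)
17..20  -- padding (3B)
20..28  src  (8B, 4-aligned)
28..32  payload_len  (4B, 4-aligned)
32..36  checksum  (4B, 4-aligned)
36..44  port  (8B, 4-aligned)
44..48  window  (4B, 4-aligned)
48..50  magic  (2B, 2-aligned)
50..52  -- padding (2B)
52..60  dst  (8B, 4-aligned)
sizeof = 60, alignof = 4
array of 21: 21 × 60 = 1260

1260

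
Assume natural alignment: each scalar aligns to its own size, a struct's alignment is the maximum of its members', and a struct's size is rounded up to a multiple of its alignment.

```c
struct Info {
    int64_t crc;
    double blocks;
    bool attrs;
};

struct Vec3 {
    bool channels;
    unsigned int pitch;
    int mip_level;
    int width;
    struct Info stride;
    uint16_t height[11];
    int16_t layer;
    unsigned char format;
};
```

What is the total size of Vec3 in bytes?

72 bytes

Info: crc at 0 (size 8, align 8) → ends 8; blocks at 8 (size 8, align 8) → ends 16; attrs at 16 (size 1, align 1) → ends 17; tail pad 7 to reach multiple of 8; total 24 bytes, alignment 8
channels at 0 (size 1, align 1) → ends 1
pad 3 to align 4 for pitch
pitch at 4 (size 4, align 4) → ends 8
mip_level at 8 (size 4, align 4) → ends 12
width at 12 (size 4, align 4) → ends 16
stride at 16 (size 24, align 8) → ends 40
height at 40 (size 22, align 2) → ends 62
layer at 62 (size 2, align 2) → ends 64
format at 64 (size 1, align 1) → ends 65
tail pad 7 to reach multiple of 8
total 72 bytes, alignment 8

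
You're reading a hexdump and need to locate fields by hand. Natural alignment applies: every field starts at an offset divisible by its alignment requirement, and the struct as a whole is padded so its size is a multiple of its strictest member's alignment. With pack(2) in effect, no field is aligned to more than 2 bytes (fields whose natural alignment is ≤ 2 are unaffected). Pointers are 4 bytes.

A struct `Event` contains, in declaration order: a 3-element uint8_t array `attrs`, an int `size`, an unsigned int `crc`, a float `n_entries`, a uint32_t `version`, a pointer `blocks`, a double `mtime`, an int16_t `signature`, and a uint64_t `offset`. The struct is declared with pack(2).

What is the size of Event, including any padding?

42 bytes

0..3  attrs  (3B, 1-aligned)
3..4  -- padding (1B)
4..8  size  (4B, 2-aligned)
8..12  crc  (4B, 2-aligned)
12..16  n_entries  (4B, 2-aligned)
16..20  version  (4B, 2-aligned)
20..24  blocks  (4B, 2-aligned)
24..32  mtime  (8B, 2-aligned)
32..34  signature  (2B, 2-aligned)
34..42  offset  (8B, 2-aligned)
sizeof = 42, alignof = 2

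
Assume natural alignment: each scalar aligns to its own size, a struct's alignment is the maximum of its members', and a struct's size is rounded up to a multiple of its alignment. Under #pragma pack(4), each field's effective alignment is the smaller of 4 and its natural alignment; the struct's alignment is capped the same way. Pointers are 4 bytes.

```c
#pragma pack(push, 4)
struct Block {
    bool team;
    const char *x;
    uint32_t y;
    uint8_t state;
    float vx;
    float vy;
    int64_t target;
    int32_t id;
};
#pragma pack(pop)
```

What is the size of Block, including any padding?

team at 0 (size 1, align 1) → ends 1
pad 3 to align 4 for x
x at 4 (size 4, align 4) → ends 8
y at 8 (size 4, align 4) → ends 12
state at 12 (size 1, align 1) → ends 13
pad 3 to align 4 for vx
vx at 16 (size 4, align 4) → ends 20
vy at 20 (size 4, align 4) → ends 24
target at 24 (size 8, align 4) → ends 32
id at 32 (size 4, align 4) → ends 36
total 36 bytes, alignment 4

36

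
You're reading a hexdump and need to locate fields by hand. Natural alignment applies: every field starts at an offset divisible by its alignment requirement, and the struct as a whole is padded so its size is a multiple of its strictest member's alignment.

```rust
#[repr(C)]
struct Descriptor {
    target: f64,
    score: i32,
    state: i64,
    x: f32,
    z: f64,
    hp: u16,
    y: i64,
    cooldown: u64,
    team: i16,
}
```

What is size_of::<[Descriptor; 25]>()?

1800

0..8  target  (8B, 8-aligned)
8..12  score  (4B, 4-aligned)
12..16  -- padding (4B)
16..24  state  (8B, 8-aligned)
24..28  x  (4B, 4-aligned)
28..32  -- padding (4B)
32..40  z  (8B, 8-aligned)
40..42  hp  (2B, 2-aligned)
42..48  -- padding (6B)
48..56  y  (8B, 8-aligned)
56..64  cooldown  (8B, 8-aligned)
64..66  team  (2B, 2-aligned)
66..72  -- tail padding (6B)
sizeof = 72, alignof = 8
array of 25: 25 × 72 = 1800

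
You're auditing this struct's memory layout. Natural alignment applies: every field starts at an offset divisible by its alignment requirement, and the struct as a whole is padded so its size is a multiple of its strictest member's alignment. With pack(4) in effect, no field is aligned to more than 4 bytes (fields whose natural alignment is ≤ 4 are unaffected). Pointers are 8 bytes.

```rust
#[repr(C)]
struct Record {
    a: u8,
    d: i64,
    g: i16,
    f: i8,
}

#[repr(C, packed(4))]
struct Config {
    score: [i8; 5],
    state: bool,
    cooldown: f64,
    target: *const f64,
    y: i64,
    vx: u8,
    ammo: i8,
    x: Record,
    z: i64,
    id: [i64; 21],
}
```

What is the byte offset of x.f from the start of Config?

54

Record: @0: a [1B, align 1] → 1; +7 pad (align 8); @8: d [8B, align 8] → 16; @16: g [2B, align 2] → 18; @18: f [1B, align 1] → 19; +5 tail pad (align 8); size 24, align 8
@0: score [5B, align 1] → 5
@5: state [1B, align 1] → 6
+2 pad (align 4)
@8: cooldown [8B, align 4] → 16
@16: target [8B, align 4] → 24
@24: y [8B, align 4] → 32
@32: vx [1B, align 1] → 33
@33: ammo [1B, align 1] → 34
+2 pad (align 4)
@36: x [24B, align 4] → 60
within Record: f at 18
36 + 18 = 54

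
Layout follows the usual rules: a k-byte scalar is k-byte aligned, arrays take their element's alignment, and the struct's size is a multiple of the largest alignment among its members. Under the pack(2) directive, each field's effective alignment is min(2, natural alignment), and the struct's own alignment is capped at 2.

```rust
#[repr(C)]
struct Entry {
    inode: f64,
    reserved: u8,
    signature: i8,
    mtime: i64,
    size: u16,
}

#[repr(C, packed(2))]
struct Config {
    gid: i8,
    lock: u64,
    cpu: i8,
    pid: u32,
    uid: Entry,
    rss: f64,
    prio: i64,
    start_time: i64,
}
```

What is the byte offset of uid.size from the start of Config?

Entry: @0: inode [8B, align 8] → 8; @8: reserved [1B, align 1] → 9; @9: signature [1B, align 1] → 10; +6 pad (align 8); @16: mtime [8B, align 8] → 24; @24: size [2B, align 2] → 26; +6 tail pad (align 8); size 32, align 8
@0: gid [1B, align 1] → 1
+1 pad (align 2)
@2: lock [8B, align 2] → 10
@10: cpu [1B, align 1] → 11
+1 pad (align 2)
@12: pid [4B, align 2] → 16
@16: uid [32B, align 2] → 48
within Entry: size at 24
16 + 24 = 40

40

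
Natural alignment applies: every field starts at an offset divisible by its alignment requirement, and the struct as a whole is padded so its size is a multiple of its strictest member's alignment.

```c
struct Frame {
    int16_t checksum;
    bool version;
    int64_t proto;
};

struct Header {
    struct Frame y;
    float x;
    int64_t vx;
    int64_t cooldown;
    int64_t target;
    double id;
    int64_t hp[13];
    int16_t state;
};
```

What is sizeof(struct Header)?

168 bytes

Frame: checksum at 0 (size 2, align 2) → ends 2; version at 2 (size 1, align 1) → ends 3; pad 5 to align 8 for proto; proto at 8 (size 8, align 8) → ends 16; total 16 bytes, alignment 8
y at 0 (size 16, align 8) → ends 16
x at 16 (size 4, align 4) → ends 20
pad 4 to align 8 for vx
vx at 24 (size 8, align 8) → ends 32
cooldown at 32 (size 8, align 8) → ends 40
target at 40 (size 8, align 8) → ends 48
id at 48 (size 8, align 8) → ends 56
hp at 56 (size 104, align 8) → ends 160
state at 160 (size 2, align 2) → ends 162
tail pad 6 to reach multiple of 8
total 168 bytes, alignment 8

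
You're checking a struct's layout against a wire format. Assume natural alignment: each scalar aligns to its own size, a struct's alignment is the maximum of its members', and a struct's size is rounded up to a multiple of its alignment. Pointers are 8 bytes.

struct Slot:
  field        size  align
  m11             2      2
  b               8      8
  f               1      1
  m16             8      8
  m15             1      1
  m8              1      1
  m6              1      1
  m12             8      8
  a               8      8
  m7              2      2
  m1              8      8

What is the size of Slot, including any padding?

72 bytes

@0: m11 [2B, align 2] → 2
+6 pad (align 8)
@8: b [8B, align 8] → 16
@16: f [1B, align 1] → 17
+7 pad (align 8)
@24: m16 [8B, align 8] → 32
@32: m15 [1B, align 1] → 33
@33: m8 [1B, align 1] → 34
@34: m6 [1B, align 1] → 35
+5 pad (align 8)
@40: m12 [8B, align 8] → 48
@48: a [8B, align 8] → 56
@56: m7 [2B, align 2] → 58
+6 pad (align 8)
@64: m1 [8B, align 8] → 72
size 72, align 8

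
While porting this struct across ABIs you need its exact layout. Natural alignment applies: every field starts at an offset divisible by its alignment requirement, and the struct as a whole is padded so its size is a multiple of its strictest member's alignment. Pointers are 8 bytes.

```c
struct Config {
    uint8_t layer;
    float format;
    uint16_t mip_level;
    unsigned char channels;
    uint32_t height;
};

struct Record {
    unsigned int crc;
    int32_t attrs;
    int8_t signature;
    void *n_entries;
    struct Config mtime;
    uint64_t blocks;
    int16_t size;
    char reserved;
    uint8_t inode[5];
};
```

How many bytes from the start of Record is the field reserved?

Config: layer at 0 (size 1, align 1) → ends 1; pad 3 to align 4 for format; format at 4 (size 4, align 4) → ends 8; mip_level at 8 (size 2, align 2) → ends 10; channels at 10 (size 1, align 1) → ends 11; pad 1 to align 4 for height; height at 12 (size 4, align 4) → ends 16; total 16 bytes, alignment 4
crc at 0 (size 4, align 4) → ends 4
attrs at 4 (size 4, align 4) → ends 8
signature at 8 (size 1, align 1) → ends 9
pad 7 to align 8 for n_entries
n_entries at 16 (size 8, align 8) → ends 24
mtime at 24 (size 16, align 4) → ends 40
blocks at 40 (size 8, align 8) → ends 48
size at 48 (size 2, align 2) → ends 50
reserved at 50 (size 1, align 1) → ends 51

50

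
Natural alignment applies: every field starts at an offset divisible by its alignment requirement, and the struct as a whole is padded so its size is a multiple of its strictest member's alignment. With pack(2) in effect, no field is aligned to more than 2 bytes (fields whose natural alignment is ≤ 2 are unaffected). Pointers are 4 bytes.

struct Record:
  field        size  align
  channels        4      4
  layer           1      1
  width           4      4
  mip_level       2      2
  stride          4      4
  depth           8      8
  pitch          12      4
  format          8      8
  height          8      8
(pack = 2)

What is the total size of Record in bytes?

52

channels at 0 (size 4, align 2) → ends 4
layer at 4 (size 1, align 1) → ends 5
pad 1 to align 2 for width
width at 6 (size 4, align 2) → ends 10
mip_level at 10 (size 2, align 2) → ends 12
stride at 12 (size 4, align 2) → ends 16
depth at 16 (size 8, align 2) → ends 24
pitch at 24 (size 12, align 2) → ends 36
format at 36 (size 8, align 2) → ends 44
height at 44 (size 8, align 2) → ends 52
total 52 bytes, alignment 2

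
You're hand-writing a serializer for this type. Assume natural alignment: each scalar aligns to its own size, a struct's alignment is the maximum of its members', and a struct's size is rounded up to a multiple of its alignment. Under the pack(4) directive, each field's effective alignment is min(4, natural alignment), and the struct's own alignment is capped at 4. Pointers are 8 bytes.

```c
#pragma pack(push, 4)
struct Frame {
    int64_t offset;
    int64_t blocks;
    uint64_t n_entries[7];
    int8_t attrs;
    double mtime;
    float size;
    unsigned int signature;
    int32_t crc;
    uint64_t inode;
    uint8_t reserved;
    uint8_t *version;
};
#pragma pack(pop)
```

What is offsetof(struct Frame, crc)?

92

0..8  offset  (8B, 4-aligned)
8..16  blocks  (8B, 4-aligned)
16..72  n_entries  (56B, 4-aligned)
72..73  attrs  (1B, 1-aligned)
73..76  -- padding (3B)
76..84  mtime  (8B, 4-aligned)
84..88  size  (4B, 4-aligned)
88..92  signature  (4B, 4-aligned)
92..96  crc  (4B, 4-aligned)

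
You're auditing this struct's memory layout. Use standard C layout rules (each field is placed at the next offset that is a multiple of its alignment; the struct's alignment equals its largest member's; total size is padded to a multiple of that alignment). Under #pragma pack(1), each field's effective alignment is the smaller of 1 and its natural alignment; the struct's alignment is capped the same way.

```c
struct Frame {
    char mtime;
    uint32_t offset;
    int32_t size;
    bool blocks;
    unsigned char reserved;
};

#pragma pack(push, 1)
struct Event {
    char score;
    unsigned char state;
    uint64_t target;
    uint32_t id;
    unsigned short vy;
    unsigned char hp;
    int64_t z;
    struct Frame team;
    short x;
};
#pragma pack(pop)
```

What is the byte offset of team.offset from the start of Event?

29

Frame: 0..1  mtime  (1B, 1-aligned); 1..4  -- padding (3B); 4..8  offset  (4B, 4-aligned); 8..12  size  (4B, 4-aligned); 12..13  blocks  (1B, 1-aligned); 13..14  reserved  (1B, 1-aligned); 14..16  -- tail padding (2B); sizeof = 16, alignof = 4
0..1  score  (1B, 1-aligned)
1..2  state  (1B, 1-aligned)
2..10  target  (8B, 1-aligned)
10..14  id  (4B, 1-aligned)
14..16  vy  (2B, 1-aligned)
16..17  hp  (1B, 1-aligned)
17..25  z  (8B, 1-aligned)
25..41  team  (16B, 1-aligned)
within Frame: offset at 4
25 + 4 = 29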